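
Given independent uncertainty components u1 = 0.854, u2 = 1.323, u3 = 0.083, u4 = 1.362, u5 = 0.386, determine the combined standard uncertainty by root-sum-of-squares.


uc = sqrt(0.854^2 + 1.323^2 + 0.083^2 + 1.362^2 + 0.386^2)
uc = sqrt(4.490574)
uc = 2.1191

2.1191


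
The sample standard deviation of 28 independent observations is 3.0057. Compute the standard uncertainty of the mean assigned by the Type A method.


u_A = s / sqrt(n)
u_A = 3.0057 / sqrt(28)
u_A = 3.0057 / 5.2915026
u_A = 0.5680

0.5680


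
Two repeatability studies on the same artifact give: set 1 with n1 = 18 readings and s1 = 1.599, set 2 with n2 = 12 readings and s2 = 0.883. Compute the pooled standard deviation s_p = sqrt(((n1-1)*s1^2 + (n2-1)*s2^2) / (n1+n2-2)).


s_p = sqrt(((n1-1)*s1^2 + (n2-1)*s2^2) / (n1+n2-2))
numerator = (18-1)*1.599^2 + (12-1)*0.883^2 = 43.465617 + 8.576579 = 52.042196
denominator = 18 + 12 - 2 = 28
s_p^2 = 52.042196 / 28 = 1.8586499
s_p = sqrt(1.8586499) = 1.3633

1.3633


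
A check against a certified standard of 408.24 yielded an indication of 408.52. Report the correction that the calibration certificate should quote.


Correction = standard - reading
= 408.24 - 408.52
= -0.2800

-0.2800


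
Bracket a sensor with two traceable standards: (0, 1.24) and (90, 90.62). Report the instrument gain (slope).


slope = (y2 - y1) / (x2 - x1)
= (90.62 - 1.24) / (90 - 0)
= 89.3800 / 90
= 0.9931

0.9931


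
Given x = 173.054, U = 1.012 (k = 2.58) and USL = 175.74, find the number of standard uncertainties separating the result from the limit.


u = U / k = 1.012 / 2.58 = 0.39224806
margin = |USL - x| = |175.74 - 173.054| = 2.686
z = margin / u = 2.686 / 0.39224806
z = 6.8477

6.8477


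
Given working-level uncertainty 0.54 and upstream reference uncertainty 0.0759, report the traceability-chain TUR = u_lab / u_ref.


TUR = u_lab / u_ref
= 0.54 / 0.0759
= 7.1146

7.1146


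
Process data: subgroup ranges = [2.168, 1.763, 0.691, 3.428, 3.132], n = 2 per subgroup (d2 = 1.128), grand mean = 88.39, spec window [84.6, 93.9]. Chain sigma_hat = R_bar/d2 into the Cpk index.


R_bar = (2.168 + 1.763 + 0.691 + 3.428 + 3.132) / 5 = 2.2364
sigma = R_bar / d2 = 2.2364 / 1.128 = 1.9826241
Cp = (USL - LSL)/(6*sigma) = (93.9 - 84.6)/(6*1.9826241) = 0.7818
Cpu = (93.9 - 88.39)/(3*1.9826241) = 0.9264
Cpl = (88.39 - 84.6)/(3*1.9826241) = 0.6372
Cpk = min(Cpu, Cpl) = 0.6372

0.6372


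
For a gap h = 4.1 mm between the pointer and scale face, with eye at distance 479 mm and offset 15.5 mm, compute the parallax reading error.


error = h * offset / d
= 4.1 * 15.5 / 479
= 0.1327

0.1327


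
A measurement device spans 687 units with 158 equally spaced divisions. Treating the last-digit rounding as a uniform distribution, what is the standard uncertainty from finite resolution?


resolution = range / divisions
resolution = 687 / 158 = 4.3481013
u_res = resolution / (2*sqrt(3))
u_res = 4.3481013 / 3.4641016
u_res = 1.2552

1.2552


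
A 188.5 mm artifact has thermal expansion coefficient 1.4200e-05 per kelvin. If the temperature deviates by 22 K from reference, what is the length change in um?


dL = L * alpha * dT
= 188.5 * 1.4200e-05 * 22
= 0.0588874 mm
dL_um = 0.0588874 * 1000 = 58.8874 um

58.8874


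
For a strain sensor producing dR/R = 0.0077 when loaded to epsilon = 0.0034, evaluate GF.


GF = (dR/R) / epsilon
= 0.0077 / 0.0034
= 2.2647

2.2647


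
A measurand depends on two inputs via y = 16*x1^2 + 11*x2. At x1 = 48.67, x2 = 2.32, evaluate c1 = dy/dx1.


y = 16*x1^2 + 11*x2
dy/dx1 = 2*16*x1
Evaluate at x1 = 48.67: c1 = 32 * 48.67
c1 = 1557.4400

1557.4400


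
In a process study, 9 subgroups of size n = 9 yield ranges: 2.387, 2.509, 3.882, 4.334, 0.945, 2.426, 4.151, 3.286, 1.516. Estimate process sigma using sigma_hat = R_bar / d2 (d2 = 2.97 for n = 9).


R_bar = (2.387 + 2.509 + 3.882 + 4.334 + 0.945 + 2.426 + 4.151 + 3.286 + 1.516) / 9
R_bar = 25.436 / 9 = 2.8262222
sigma_hat = R_bar / d2 = 2.8262222 / 2.97 = 0.9516

0.9516


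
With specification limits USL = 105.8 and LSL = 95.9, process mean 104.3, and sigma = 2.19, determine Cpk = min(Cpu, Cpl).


Cpu = (USL - mean) / (3*sigma) = (105.8 - 104.3) / (3*2.19) = 0.2283
Cpl = (mean - LSL) / (3*sigma) = (104.3 - 95.9) / (3*2.19) = 1.2785
Cpk = min(Cpu, Cpl) = 0.2283

0.2283


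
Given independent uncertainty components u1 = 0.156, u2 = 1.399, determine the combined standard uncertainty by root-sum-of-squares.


uc = sqrt(0.156^2 + 1.399^2)
uc = sqrt(1.981537)
uc = 1.4077

1.4077


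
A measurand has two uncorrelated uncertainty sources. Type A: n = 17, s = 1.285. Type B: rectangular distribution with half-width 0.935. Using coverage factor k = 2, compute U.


u_A = s / sqrt(n) = 1.285 / sqrt(17) = 0.31165828
u_B = half_width / sqrt(3) = 0.935 / sqrt(3) = 0.5398225
uc = sqrt(u_A^2 + u_B^2) = sqrt(0.31165828^2 + 0.5398225^2) = 0.62332914
U = k * uc = 2 * 0.62332914
U = 1.2467

1.2467


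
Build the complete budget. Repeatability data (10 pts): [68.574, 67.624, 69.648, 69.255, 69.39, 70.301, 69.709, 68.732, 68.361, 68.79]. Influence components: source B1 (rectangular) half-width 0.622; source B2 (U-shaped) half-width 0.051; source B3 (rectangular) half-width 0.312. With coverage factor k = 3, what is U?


mean = (68.574 + 67.624 + 69.648 + 69.255 + 69.39 + 70.301 + 69.709 + 68.732 + 68.361 + 68.79) / 10 = 69.0384
s = sqrt(sum((x - mean)^2)/(n-1)) = 0.77579081
u_A = s / sqrt(n) = 0.77579081 / sqrt(10) = 0.24532659
u_B1 = 0.622 / sqrt(3) = 0.35911187
u_B2 = 0.051 / sqrt(2) = 0.036062446
u_B3 = 0.312 / sqrt(3) = 0.18013328
uc = sqrt(0.24532659^2 + 0.35911187^2 + 0.036062446^2 + 0.18013328^2) = 0.47211754
U = k * uc = 3 * 0.47211754
U = 1.4164

1.4164


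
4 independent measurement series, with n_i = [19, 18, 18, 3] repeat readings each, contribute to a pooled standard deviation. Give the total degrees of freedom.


nu = sum_i (n_i - 1)
nu = ((19 - 1) + (18 - 1) + (18 - 1) + (3 - 1))
nu = 18 + 17 + 17 + 2
nu = 54

54


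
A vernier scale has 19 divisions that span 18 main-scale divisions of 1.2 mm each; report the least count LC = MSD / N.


LC = MSD / n_div
= 1.2 / 19
= 0.0632

0.0632


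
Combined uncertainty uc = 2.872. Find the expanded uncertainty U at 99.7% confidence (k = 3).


U = k * uc
U = 3 * 2.872
U = 8.6160

8.6160


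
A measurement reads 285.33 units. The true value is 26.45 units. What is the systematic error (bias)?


Systematic error = measured - true
= 285.33 - 26.45
= 258.8800

258.8800


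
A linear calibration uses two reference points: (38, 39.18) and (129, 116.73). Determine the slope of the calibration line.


slope = (y2 - y1) / (x2 - x1)
= (116.73 - 39.18) / (129 - 38)
= 77.5500 / 91
= 0.8522

0.8522


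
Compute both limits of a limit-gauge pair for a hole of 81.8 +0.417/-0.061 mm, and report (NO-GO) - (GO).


GO = nominal - lower_tol (smallest hole = maximum material condition)
GO = 81.8 - 0.061 = 81.739
NO-GO = nominal + upper_tol (largest hole = least material condition)
NO-GO = 81.8 + 0.417 = 82.217
spread = NO-GO - GO = 82.217 - 81.739 = 0.4780

0.4780


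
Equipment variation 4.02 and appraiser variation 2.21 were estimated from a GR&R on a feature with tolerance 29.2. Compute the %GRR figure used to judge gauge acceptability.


GRR = sqrt(EV^2 + AV^2) = sqrt(4.02^2 + 2.21^2) = 4.5874285
%GRR = GRR / tol * 100 = 4.5874285 / 29.2 * 100
%GRR = 15.7104

15.7104


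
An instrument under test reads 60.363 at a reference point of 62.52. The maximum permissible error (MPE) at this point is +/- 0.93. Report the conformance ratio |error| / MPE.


e = indication - reference = 60.363 - 62.52 = -2.1570
|e| = 2.1570
ratio = |e| / MPE = 2.1570 / 0.93
ratio = 2.3194

2.3194


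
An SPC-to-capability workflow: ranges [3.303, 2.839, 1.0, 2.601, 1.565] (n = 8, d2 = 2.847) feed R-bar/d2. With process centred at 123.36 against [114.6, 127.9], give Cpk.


R_bar = (3.303 + 2.839 + 1.0 + 2.601 + 1.565) / 5 = 2.2616
sigma = R_bar / d2 = 2.2616 / 2.847 = 0.79438005
Cp = (USL - LSL)/(6*sigma) = (127.9 - 114.6)/(6*0.79438005) = 2.7904
Cpu = (127.9 - 123.36)/(3*0.79438005) = 1.9050
Cpl = (123.36 - 114.6)/(3*0.79438005) = 3.6758
Cpk = min(Cpu, Cpl) = 1.9050

1.9050


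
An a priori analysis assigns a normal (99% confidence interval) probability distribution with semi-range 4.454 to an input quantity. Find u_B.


u_B = half_width / 2.576
u_B = 4.454 / 2.576
u_B = 1.7290

1.7290


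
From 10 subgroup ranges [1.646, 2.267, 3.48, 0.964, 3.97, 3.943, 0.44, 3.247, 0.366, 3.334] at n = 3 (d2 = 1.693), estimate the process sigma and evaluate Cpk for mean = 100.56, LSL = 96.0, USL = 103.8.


R_bar = (1.646 + 2.267 + 3.48 + 0.964 + 3.97 + 3.943 + 0.44 + 3.247 + 0.366 + 3.334) / 10 = 2.3657
sigma = R_bar / d2 = 2.3657 / 1.693 = 1.397342
Cp = (USL - LSL)/(6*sigma) = (103.8 - 96.0)/(6*1.397342) = 0.9303
Cpu = (103.8 - 100.56)/(3*1.397342) = 0.7729
Cpl = (100.56 - 96.0)/(3*1.397342) = 1.0878
Cpk = min(Cpu, Cpl) = 0.7729

0.7729


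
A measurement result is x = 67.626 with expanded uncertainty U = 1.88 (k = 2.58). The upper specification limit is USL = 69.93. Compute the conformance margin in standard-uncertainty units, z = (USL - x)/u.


u = U / k = 1.88 / 2.58 = 0.72868217
margin = |USL - x| = |69.93 - 67.626| = 2.304
z = margin / u = 2.304 / 0.72868217
z = 3.1619

3.1619


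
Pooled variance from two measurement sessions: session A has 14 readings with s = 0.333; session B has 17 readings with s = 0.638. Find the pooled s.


s_p = sqrt(((n1-1)*s1^2 + (n2-1)*s2^2) / (n1+n2-2))
numerator = (14-1)*0.333^2 + (17-1)*0.638^2 = 1.441557 + 6.512704 = 7.954261
denominator = 14 + 17 - 2 = 29
s_p^2 = 7.954261 / 29 = 0.27428486
s_p = sqrt(0.27428486) = 0.5237

0.5237


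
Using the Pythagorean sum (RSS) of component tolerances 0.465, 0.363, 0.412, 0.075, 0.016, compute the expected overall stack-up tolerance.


RSS = sqrt(0.465^2 + 0.363^2 + 0.412^2 + 0.075^2 + 0.016^2)
= sqrt(0.523619)
= 0.7236

0.7236


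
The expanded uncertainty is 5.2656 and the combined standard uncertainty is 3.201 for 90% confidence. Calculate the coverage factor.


k = U / uc
k = 5.2656 / 3.201
k = 1.645

1.645


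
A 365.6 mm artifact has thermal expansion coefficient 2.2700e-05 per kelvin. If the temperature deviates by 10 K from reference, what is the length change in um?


dL = L * alpha * dT
= 365.6 * 2.2700e-05 * 10
= 0.0829912 mm
dL_um = 0.0829912 * 1000 = 82.9912 um

82.9912


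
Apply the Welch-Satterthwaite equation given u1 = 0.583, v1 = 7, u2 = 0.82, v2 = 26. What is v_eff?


uc = sqrt(u1^2 + u2^2) = sqrt(0.583^2 + 0.82^2) = 1.0061257
v_eff = uc^4 / (u1^4/v1 + u2^4/v2)
= 1.0061257^4 / (0.583^4/7 + 0.82^4/26)
= 1.0247289 / 0.033892803
v_eff = 30.2344

30.2344


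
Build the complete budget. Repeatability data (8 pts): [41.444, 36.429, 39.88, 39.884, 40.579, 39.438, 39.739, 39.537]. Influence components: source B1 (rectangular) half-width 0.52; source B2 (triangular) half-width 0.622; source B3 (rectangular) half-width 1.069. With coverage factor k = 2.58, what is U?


mean = (41.444 + 36.429 + 39.88 + 39.884 + 40.579 + 39.438 + 39.739 + 39.537) / 8 = 39.61625
s = sqrt(sum((x - mean)^2)/(n-1)) = 1.4452136
u_A = s / sqrt(n) = 1.4452136 / sqrt(8) = 0.51096017
u_B1 = 0.52 / sqrt(3) = 0.30022214
u_B2 = 0.622 / sqrt(6) = 0.25393044
u_B3 = 1.069 / sqrt(3) = 0.61718744
uc = sqrt(0.51096017^2 + 0.30022214^2 + 0.25393044^2 + 0.61718744^2) = 0.89253271
U = k * uc = 2.58 * 0.89253271
U = 2.3027

2.3027


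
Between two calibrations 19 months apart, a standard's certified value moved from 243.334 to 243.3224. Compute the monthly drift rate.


rate = (v2 - v1) / months
= (243.3224 - 243.334) / 19
= -0.0116 / 19
= -6.1053e-04

-6.1053e-04


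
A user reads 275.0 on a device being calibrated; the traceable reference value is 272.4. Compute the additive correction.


Correction = standard - reading
= 272.4 - 275.0
= -2.6000

-2.6000


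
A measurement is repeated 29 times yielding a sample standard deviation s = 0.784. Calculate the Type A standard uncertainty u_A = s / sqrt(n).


u_A = s / sqrt(n)
u_A = 0.784 / sqrt(29)
u_A = 0.784 / 5.3851648
u_A = 0.1456

0.1456


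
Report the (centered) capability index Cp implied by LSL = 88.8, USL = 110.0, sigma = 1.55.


Cp = (USL - LSL) / (6 * sigma)
= (110.0 - 88.8) / (6 * 1.55)
= 21.2000 / 9.3000
= 2.2796

2.2796


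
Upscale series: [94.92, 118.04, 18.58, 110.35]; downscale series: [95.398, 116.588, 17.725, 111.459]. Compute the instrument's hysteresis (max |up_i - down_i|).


|94.92 - 95.398| = 0.4780
|118.04 - 116.588| = 1.4520
|18.58 - 17.725| = 0.8550
|110.35 - 111.459| = 1.1090
hysteresis = max(diffs) = 1.4520

1.4520


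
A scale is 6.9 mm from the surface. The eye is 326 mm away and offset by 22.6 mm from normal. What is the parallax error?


error = h * offset / d
= 6.9 * 22.6 / 326
= 0.4783

0.4783


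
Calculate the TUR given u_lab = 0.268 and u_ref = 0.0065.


TUR = u_lab / u_ref
= 0.268 / 0.0065
= 41.2308

41.2308


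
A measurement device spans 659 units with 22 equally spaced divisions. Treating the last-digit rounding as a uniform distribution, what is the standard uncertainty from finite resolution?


resolution = range / divisions
resolution = 659 / 22 = 29.954545
u_res = resolution / (2*sqrt(3))
u_res = 29.954545 / 3.4641016
u_res = 8.6471

8.6471


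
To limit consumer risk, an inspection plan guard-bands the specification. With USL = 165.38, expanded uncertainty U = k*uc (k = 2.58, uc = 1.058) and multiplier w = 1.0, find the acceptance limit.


U = k * uc = 2.58 * 1.058 = 2.72964
guard band g = w * U = 1.0 * 2.72964 = 2.72964
AL = USL - g = 165.38 - 2.72964
AL = 162.6504

162.6504


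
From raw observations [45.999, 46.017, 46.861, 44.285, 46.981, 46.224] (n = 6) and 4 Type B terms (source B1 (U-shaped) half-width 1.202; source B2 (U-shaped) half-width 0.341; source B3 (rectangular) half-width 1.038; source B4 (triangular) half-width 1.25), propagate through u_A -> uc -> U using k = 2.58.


mean = (45.999 + 46.017 + 46.861 + 44.285 + 46.981 + 46.224) / 6 = 46.06116667
s = sqrt(sum((x - mean)^2)/(n-1)) = 0.96673935
u_A = s / sqrt(n) = 0.96673935 / sqrt(6) = 0.39466969
u_B1 = 1.202 / sqrt(2) = 0.84994235
u_B2 = 0.341 / sqrt(2) = 0.24112341
u_B3 = 1.038 / sqrt(3) = 0.59928958
u_B4 = 1.25 / sqrt(6) = 0.51031036
uc = sqrt(0.39466969^2 + 0.84994235^2 + 0.24112341^2 + 0.59928958^2 + 0.51031036^2) = 1.2473457
U = k * uc = 2.58 * 1.2473457
U = 3.2182

3.2182


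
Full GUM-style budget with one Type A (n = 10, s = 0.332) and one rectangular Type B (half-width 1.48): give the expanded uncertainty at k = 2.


u_A = s / sqrt(n) = 0.332 / sqrt(10) = 0.10498762
u_B = half_width / sqrt(3) = 1.48 / sqrt(3) = 0.8544784
uc = sqrt(u_A^2 + u_B^2) = sqrt(0.10498762^2 + 0.8544784^2) = 0.86090402
U = k * uc = 2 * 0.86090402
U = 1.7218

1.7218


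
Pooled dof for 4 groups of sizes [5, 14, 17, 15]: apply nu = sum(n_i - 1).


nu = sum_i (n_i - 1)
nu = ((5 - 1) + (14 - 1) + (17 - 1) + (15 - 1))
nu = 4 + 13 + 16 + 14
nu = 47

47


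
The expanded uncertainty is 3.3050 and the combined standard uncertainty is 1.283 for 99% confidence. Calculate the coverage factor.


k = U / uc
k = 3.3050 / 1.283
k = 2.576

2.576


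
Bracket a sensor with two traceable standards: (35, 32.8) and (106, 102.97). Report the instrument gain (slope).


slope = (y2 - y1) / (x2 - x1)
= (102.97 - 32.8) / (106 - 35)
= 70.1700 / 71
= 0.9883

0.9883


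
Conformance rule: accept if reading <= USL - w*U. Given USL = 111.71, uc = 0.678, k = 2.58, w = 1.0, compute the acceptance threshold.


U = k * uc = 2.58 * 0.678 = 1.74924
guard band g = w * U = 1.0 * 1.74924 = 1.74924
AL = USL - g = 111.71 - 1.74924
AL = 109.9608

109.9608


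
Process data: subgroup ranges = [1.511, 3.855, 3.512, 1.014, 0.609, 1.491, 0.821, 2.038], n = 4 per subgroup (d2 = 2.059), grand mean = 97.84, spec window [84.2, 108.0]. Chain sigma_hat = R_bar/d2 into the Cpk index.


R_bar = (1.511 + 3.855 + 3.512 + 1.014 + 0.609 + 1.491 + 0.821 + 2.038) / 8 = 1.856375
sigma = R_bar / d2 = 1.856375 / 2.059 = 0.90159058
Cp = (USL - LSL)/(6*sigma) = (108.0 - 84.2)/(6*0.90159058) = 4.3996
Cpu = (108.0 - 97.84)/(3*0.90159058) = 3.7563
Cpl = (97.84 - 84.2)/(3*0.90159058) = 5.0429
Cpk = min(Cpu, Cpl) = 3.7563

3.7563


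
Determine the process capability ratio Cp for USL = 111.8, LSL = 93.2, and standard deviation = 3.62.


Cp = (USL - LSL) / (6 * sigma)
= (111.8 - 93.2) / (6 * 3.62)
= 18.6000 / 21.7200
= 0.8564

0.8564


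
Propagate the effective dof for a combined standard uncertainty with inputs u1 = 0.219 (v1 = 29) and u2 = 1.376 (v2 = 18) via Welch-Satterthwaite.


uc = sqrt(u1^2 + u2^2) = sqrt(0.219^2 + 1.376^2) = 1.3933187
v_eff = uc^4 / (u1^4/v1 + u2^4/v2)
= 1.3933187^4 / (0.219^4/29 + 1.376^4/18)
= 3.7687893 / 0.19923891
v_eff = 18.9159

18.9159


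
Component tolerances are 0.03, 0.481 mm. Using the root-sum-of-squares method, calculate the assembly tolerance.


RSS = sqrt(0.03^2 + 0.481^2)
= sqrt(0.232261)
= 0.4819

0.4819


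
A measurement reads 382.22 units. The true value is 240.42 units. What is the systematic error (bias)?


Systematic error = measured - true
= 382.22 - 240.42
= 141.8000

141.8000


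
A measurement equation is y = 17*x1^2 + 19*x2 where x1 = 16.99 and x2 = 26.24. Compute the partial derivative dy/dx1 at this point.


y = 17*x1^2 + 19*x2
dy/dx1 = 2*17*x1
Evaluate at x1 = 16.99: c1 = 34 * 16.99
c1 = 577.6600

577.6600


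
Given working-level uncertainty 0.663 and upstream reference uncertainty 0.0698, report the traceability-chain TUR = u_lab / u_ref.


TUR = u_lab / u_ref
= 0.663 / 0.0698
= 9.4986

9.4986


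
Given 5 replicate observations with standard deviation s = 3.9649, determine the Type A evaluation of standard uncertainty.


u_A = s / sqrt(n)
u_A = 3.9649 / sqrt(5)
u_A = 3.9649 / 2.236068
u_A = 1.7732

1.7732


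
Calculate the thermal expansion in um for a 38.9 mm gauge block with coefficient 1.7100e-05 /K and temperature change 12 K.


dL = L * alpha * dT
= 38.9 * 1.7100e-05 * 12
= 0.0079823 mm
dL_um = 0.0079823 * 1000 = 7.9823 um

7.9823


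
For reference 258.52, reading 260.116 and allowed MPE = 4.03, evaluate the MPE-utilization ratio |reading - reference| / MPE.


e = indication - reference = 260.116 - 258.52 = 1.5960
|e| = 1.5960
ratio = |e| / MPE = 1.5960 / 4.03
ratio = 0.3960

0.3960


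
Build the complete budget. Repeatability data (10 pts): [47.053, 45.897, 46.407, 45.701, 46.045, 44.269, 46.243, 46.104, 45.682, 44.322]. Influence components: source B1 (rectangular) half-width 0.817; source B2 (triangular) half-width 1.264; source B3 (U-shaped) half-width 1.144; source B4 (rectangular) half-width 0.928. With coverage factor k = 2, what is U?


mean = (47.053 + 45.897 + 46.407 + 45.701 + 46.045 + 44.269 + 46.243 + 46.104 + 45.682 + 44.322) / 10 = 45.7723
s = sqrt(sum((x - mean)^2)/(n-1)) = 0.87184696
u_A = s / sqrt(n) = 0.87184696 / sqrt(10) = 0.27570222
u_B1 = 0.817 / sqrt(3) = 0.47169517
u_B2 = 1.264 / sqrt(6) = 0.51602584
u_B3 = 1.144 / sqrt(2) = 0.80893016
u_B4 = 0.928 / sqrt(3) = 0.53578105
uc = sqrt(0.27570222^2 + 0.47169517^2 + 0.51602584^2 + 0.80893016^2 + 0.53578105^2) = 1.2272816
U = k * uc = 2 * 1.2272816
U = 2.4546

2.4546


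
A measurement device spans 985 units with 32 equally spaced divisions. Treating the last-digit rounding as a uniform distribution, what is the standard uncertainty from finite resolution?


resolution = range / divisions
resolution = 985 / 32 = 30.78125
u_res = resolution / (2*sqrt(3))
u_res = 30.78125 / 3.4641016
u_res = 8.8858

8.8858


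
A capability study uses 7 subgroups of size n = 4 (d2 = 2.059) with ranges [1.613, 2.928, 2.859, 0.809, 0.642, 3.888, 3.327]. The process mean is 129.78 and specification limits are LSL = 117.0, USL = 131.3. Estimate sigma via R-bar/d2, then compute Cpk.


R_bar = (1.613 + 2.928 + 2.859 + 0.809 + 0.642 + 3.888 + 3.327) / 7 = 2.2951429
sigma = R_bar / d2 = 2.2951429 / 2.059 = 1.1146881
Cp = (USL - LSL)/(6*sigma) = (131.3 - 117.0)/(6*1.1146881) = 2.1381
Cpu = (131.3 - 129.78)/(3*1.1146881) = 0.4545
Cpl = (129.78 - 117.0)/(3*1.1146881) = 3.8217
Cpk = min(Cpu, Cpl) = 0.4545

0.4545


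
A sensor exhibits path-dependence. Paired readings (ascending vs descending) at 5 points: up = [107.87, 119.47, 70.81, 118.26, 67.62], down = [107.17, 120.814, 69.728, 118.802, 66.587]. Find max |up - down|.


|107.87 - 107.17| = 0.7000
|119.47 - 120.814| = 1.3440
|70.81 - 69.728| = 1.0820
|118.26 - 118.802| = 0.5420
|67.62 - 66.587| = 1.0330
hysteresis = max(diffs) = 1.3440

1.3440


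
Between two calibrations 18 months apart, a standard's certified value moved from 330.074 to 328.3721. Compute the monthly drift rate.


rate = (v2 - v1) / months
= (328.3721 - 330.074) / 18
= -1.7019 / 18
= -0.0946

-0.0946


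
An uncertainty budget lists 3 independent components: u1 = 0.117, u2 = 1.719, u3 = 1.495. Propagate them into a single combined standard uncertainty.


uc = sqrt(0.117^2 + 1.719^2 + 1.495^2)
uc = sqrt(5.203675)
uc = 2.2812

2.2812


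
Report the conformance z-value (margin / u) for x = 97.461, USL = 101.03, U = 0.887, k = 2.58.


u = U / k = 0.887 / 2.58 = 0.34379845
margin = |USL - x| = |101.03 - 97.461| = 3.569
z = margin / u = 3.569 / 0.34379845
z = 10.3811

10.3811


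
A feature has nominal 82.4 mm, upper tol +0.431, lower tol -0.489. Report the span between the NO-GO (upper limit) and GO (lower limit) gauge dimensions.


GO = nominal - lower_tol (smallest hole = maximum material condition)
GO = 82.4 - 0.489 = 81.911
NO-GO = nominal + upper_tol (largest hole = least material condition)
NO-GO = 82.4 + 0.431 = 82.831
spread = NO-GO - GO = 82.831 - 81.911 = 0.9200

0.9200


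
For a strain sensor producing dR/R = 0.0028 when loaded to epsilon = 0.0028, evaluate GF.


GF = (dR/R) / epsilon
= 0.0028 / 0.0028
= 1.0000

1.0000


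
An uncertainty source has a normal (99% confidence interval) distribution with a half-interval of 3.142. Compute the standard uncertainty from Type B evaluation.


u_B = half_width / 2.576
u_B = 3.142 / 2.576
u_B = 1.2197

1.2197


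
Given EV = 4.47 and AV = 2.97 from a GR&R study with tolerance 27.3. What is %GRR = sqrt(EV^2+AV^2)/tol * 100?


GRR = sqrt(EV^2 + AV^2) = sqrt(4.47^2 + 2.97^2) = 5.3667308
%GRR = GRR / tol * 100 = 5.3667308 / 27.3 * 100
%GRR = 19.6584

19.6584


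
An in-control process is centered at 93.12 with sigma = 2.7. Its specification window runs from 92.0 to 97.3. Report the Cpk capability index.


Cpu = (USL - mean) / (3*sigma) = (97.3 - 93.12) / (3*2.7) = 0.5160
Cpl = (mean - LSL) / (3*sigma) = (93.12 - 92.0) / (3*2.7) = 0.1383
Cpk = min(Cpu, Cpl) = 0.1383

0.1383


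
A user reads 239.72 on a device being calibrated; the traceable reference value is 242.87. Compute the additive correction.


Correction = standard - reading
= 242.87 - 239.72
= 3.1500

3.1500


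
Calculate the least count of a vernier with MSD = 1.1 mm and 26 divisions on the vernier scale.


LC = MSD / n_div
= 1.1 / 26
= 0.0423

0.0423


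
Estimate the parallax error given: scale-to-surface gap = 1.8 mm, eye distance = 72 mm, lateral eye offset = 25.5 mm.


error = h * offset / d
= 1.8 * 25.5 / 72
= 0.6375

0.6375


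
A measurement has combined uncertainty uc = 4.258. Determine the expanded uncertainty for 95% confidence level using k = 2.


U = k * uc
U = 2 * 4.258
U = 8.5160

8.5160


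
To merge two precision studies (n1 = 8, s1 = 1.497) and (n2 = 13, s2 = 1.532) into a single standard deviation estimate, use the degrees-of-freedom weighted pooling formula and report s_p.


s_p = sqrt(((n1-1)*s1^2 + (n2-1)*s2^2) / (n1+n2-2))
numerator = (8-1)*1.497^2 + (13-1)*1.532^2 = 15.687063 + 28.164288 = 43.851351
denominator = 8 + 13 - 2 = 19
s_p^2 = 43.851351 / 19 = 2.3079658
s_p = sqrt(2.3079658) = 1.5192

1.5192


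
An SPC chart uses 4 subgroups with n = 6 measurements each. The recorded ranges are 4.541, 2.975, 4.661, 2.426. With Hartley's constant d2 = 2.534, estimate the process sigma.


R_bar = (4.541 + 2.975 + 4.661 + 2.426) / 4
R_bar = 14.603 / 4 = 3.65075
sigma_hat = R_bar / d2 = 3.65075 / 2.534 = 1.4407

1.4407


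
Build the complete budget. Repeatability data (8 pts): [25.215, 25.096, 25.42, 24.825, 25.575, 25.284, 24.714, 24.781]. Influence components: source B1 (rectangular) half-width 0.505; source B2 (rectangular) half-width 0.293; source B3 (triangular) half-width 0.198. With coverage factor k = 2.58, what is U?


mean = (25.215 + 25.096 + 25.42 + 24.825 + 25.575 + 25.284 + 24.714 + 24.781) / 8 = 25.11375
s = sqrt(sum((x - mean)^2)/(n-1)) = 0.31622585
u_A = s / sqrt(n) = 0.31622585 / sqrt(8) = 0.11180272
u_B1 = 0.505 / sqrt(3) = 0.29156189
u_B2 = 0.293 / sqrt(3) = 0.16916363
u_B3 = 0.198 / sqrt(6) = 0.080833162
uc = sqrt(0.11180272^2 + 0.29156189^2 + 0.16916363^2 + 0.080833162^2) = 0.36422317
U = k * uc = 2.58 * 0.36422317
U = 0.9397

0.9397


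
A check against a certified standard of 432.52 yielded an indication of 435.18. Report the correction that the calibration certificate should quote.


Correction = standard - reading
= 432.52 - 435.18
= -2.6600

-2.6600


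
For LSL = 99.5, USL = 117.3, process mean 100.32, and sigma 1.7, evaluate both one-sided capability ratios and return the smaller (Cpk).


Cpu = (USL - mean) / (3*sigma) = (117.3 - 100.32) / (3*1.7) = 3.3294
Cpl = (mean - LSL) / (3*sigma) = (100.32 - 99.5) / (3*1.7) = 0.1608
Cpk = min(Cpu, Cpl) = 0.1608

0.1608


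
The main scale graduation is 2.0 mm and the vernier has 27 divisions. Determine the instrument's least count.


LC = MSD / n_div
= 2.0 / 27
= 0.0741

0.0741


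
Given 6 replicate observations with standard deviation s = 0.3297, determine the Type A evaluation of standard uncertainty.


u_A = s / sqrt(n)
u_A = 0.3297 / sqrt(6)
u_A = 0.3297 / 2.4494897
u_A = 0.1346

0.1346


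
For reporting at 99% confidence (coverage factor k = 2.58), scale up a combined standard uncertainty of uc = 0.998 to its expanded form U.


U = k * uc
U = 2.58 * 0.998
U = 2.5748

2.5748


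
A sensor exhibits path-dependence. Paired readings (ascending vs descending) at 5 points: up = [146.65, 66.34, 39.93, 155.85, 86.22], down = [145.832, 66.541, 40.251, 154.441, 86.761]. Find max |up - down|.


|146.65 - 145.832| = 0.8180
|66.34 - 66.541| = 0.2010
|39.93 - 40.251| = 0.3210
|155.85 - 154.441| = 1.4090
|86.22 - 86.761| = 0.5410
hysteresis = max(diffs) = 1.4090

1.4090


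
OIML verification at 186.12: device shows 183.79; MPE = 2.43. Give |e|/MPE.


e = indication - reference = 183.79 - 186.12 = -2.3300
|e| = 2.3300
ratio = |e| / MPE = 2.3300 / 2.43
ratio = 0.9588

0.9588


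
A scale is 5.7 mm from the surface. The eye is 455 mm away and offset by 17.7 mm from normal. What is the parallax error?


error = h * offset / d
= 5.7 * 17.7 / 455
= 0.2217

0.2217


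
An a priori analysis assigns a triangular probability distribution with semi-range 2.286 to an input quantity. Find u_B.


u_B = half_width / sqrt(6)
u_B = 2.286 / 2.4494897
u_B = 0.9333

0.9333


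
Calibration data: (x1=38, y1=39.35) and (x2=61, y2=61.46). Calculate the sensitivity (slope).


slope = (y2 - y1) / (x2 - x1)
= (61.46 - 39.35) / (61 - 38)
= 22.1100 / 23
= 0.9613

0.9613


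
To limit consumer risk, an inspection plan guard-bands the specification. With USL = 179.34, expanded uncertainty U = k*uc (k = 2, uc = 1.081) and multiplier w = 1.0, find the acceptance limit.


U = k * uc = 2 * 1.081 = 2.162
guard band g = w * U = 1.0 * 2.162 = 2.162
AL = USL - g = 179.34 - 2.162
AL = 177.1780

177.1780


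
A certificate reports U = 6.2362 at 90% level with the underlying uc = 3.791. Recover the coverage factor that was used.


k = U / uc
k = 6.2362 / 3.791
k = 1.645

1.645


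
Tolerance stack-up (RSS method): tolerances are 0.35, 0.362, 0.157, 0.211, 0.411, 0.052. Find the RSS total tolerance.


RSS = sqrt(0.35^2 + 0.362^2 + 0.157^2 + 0.211^2 + 0.411^2 + 0.052^2)
= sqrt(0.494339)
= 0.7031

0.7031


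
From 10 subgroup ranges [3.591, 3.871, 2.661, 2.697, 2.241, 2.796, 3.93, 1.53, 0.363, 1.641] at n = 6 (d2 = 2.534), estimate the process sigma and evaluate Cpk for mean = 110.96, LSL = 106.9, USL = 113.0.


R_bar = (3.591 + 3.871 + 2.661 + 2.697 + 2.241 + 2.796 + 3.93 + 1.53 + 0.363 + 1.641) / 10 = 2.5321
sigma = R_bar / d2 = 2.5321 / 2.534 = 0.9992502
Cp = (USL - LSL)/(6*sigma) = (113.0 - 106.9)/(6*0.9992502) = 1.0174
Cpu = (113.0 - 110.96)/(3*0.9992502) = 0.6805
Cpl = (110.96 - 106.9)/(3*0.9992502) = 1.3543
Cpk = min(Cpu, Cpl) = 0.6805

0.6805


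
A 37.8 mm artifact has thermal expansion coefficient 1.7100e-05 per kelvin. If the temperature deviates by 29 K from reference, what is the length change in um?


dL = L * alpha * dT
= 37.8 * 1.7100e-05 * 29
= 0.0187450 mm
dL_um = 0.0187450 * 1000 = 18.7450 um

18.7450


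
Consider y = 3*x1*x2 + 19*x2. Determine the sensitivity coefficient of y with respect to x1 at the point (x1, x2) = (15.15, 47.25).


y = 3*x1*x2 + 19*x2
dy/dx1 = 3*x2
Evaluate at x2 = 47.25: c1 = 3 * 47.25
c1 = 141.7500

141.7500


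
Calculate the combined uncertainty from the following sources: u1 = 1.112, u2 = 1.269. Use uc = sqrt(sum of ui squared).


uc = sqrt(1.112^2 + 1.269^2)
uc = sqrt(2.846905)
uc = 1.6873

1.6873


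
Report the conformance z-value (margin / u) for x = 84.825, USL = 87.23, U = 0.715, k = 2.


u = U / k = 0.715 / 2 = 0.3575
margin = |USL - x| = |87.23 - 84.825| = 2.405
z = margin / u = 2.405 / 0.3575
z = 6.7273

6.7273


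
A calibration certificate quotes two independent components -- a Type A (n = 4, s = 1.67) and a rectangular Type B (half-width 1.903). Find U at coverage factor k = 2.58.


u_A = s / sqrt(n) = 1.67 / sqrt(4) = 0.835
u_B = half_width / sqrt(3) = 1.903 / sqrt(3) = 1.0986976
uc = sqrt(u_A^2 + u_B^2) = sqrt(0.835^2 + 1.0986976^2) = 1.379986
U = k * uc = 2.58 * 1.379986
U = 3.5604

3.5604


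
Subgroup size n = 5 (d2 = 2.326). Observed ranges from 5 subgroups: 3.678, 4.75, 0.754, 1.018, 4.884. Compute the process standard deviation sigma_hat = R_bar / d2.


R_bar = (3.678 + 4.75 + 0.754 + 1.018 + 4.884) / 5
R_bar = 15.084 / 5 = 3.0168
sigma_hat = R_bar / d2 = 3.0168 / 2.326 = 1.2970

1.2970


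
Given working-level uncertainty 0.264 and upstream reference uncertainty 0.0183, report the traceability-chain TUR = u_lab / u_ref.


TUR = u_lab / u_ref
= 0.264 / 0.0183
= 14.4262

14.4262


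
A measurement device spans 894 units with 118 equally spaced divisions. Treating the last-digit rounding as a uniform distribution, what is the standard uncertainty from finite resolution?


resolution = range / divisions
resolution = 894 / 118 = 7.5762712
u_res = resolution / (2*sqrt(3))
u_res = 7.5762712 / 3.4641016
u_res = 2.1871

2.1871


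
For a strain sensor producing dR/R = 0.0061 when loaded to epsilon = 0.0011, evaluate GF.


GF = (dR/R) / epsilon
= 0.0061 / 0.0011
= 5.5455

5.5455


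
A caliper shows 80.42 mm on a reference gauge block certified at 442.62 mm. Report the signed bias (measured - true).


Systematic error = measured - true
= 80.42 - 442.62
= -362.2000

-362.2000


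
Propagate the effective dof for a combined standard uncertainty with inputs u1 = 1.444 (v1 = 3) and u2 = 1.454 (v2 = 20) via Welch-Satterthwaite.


uc = sqrt(u1^2 + u2^2) = sqrt(1.444^2 + 1.454^2) = 2.0492077
v_eff = uc^4 / (u1^4/v1 + u2^4/v2)
= 2.0492077^4 / (1.444^4/3 + 1.454^4/20)
= 17.633719 / 1.6727384
v_eff = 10.5418

10.5418


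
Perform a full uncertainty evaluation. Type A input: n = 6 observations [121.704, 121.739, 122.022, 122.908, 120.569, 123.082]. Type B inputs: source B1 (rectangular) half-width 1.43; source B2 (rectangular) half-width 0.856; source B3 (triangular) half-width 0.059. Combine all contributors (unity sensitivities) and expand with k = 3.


mean = (121.704 + 121.739 + 122.022 + 122.908 + 120.569 + 123.082) / 6 = 122.004
s = sqrt(sum((x - mean)^2)/(n-1)) = 0.9164141
u_A = s / sqrt(n) = 0.9164141 / sqrt(6) = 0.37412449
u_B1 = 1.43 / sqrt(3) = 0.82561088
u_B2 = 0.856 / sqrt(3) = 0.49421183
u_B3 = 0.059 / sqrt(6) = 0.024086649
uc = sqrt(0.37412449^2 + 0.82561088^2 + 0.49421183^2 + 0.024086649^2) = 1.03268
U = k * uc = 3 * 1.03268
U = 3.0980

3.0980


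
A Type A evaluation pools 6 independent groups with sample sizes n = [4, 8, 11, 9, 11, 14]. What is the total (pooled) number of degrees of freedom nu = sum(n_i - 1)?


nu = sum_i (n_i - 1)
nu = ((4 - 1) + (8 - 1) + (11 - 1) + (9 - 1) + (11 - 1) + (14 - 1))
nu = 3 + 7 + 10 + 8 + 10 + 13
nu = 51

51


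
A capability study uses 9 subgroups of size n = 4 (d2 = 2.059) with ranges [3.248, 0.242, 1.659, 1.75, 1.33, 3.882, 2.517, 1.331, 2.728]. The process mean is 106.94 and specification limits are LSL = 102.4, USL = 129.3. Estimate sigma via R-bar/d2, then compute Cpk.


R_bar = (3.248 + 0.242 + 1.659 + 1.75 + 1.33 + 3.882 + 2.517 + 1.331 + 2.728) / 9 = 2.0763333
sigma = R_bar / d2 = 2.0763333 / 2.059 = 1.0084183
Cp = (USL - LSL)/(6*sigma) = (129.3 - 102.4)/(6*1.0084183) = 4.4459
Cpu = (129.3 - 106.94)/(3*1.0084183) = 7.3911
Cpl = (106.94 - 102.4)/(3*1.0084183) = 1.5007
Cpk = min(Cpu, Cpl) = 1.5007

1.5007


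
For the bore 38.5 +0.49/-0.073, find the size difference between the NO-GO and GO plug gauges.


GO = nominal - lower_tol (smallest hole = maximum material condition)
GO = 38.5 - 0.073 = 38.427
NO-GO = nominal + upper_tol (largest hole = least material condition)
NO-GO = 38.5 + 0.49 = 38.99
spread = NO-GO - GO = 38.99 - 38.427 = 0.5630

0.5630


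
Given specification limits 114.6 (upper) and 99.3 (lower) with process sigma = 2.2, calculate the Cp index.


Cp = (USL - LSL) / (6 * sigma)
= (114.6 - 99.3) / (6 * 2.2)
= 15.3000 / 13.2000
= 1.1591

1.1591


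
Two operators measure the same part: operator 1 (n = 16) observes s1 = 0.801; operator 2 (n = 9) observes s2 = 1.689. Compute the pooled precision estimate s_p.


s_p = sqrt(((n1-1)*s1^2 + (n2-1)*s2^2) / (n1+n2-2))
numerator = (16-1)*0.801^2 + (9-1)*1.689^2 = 9.624015 + 22.821768 = 32.445783
denominator = 16 + 9 - 2 = 23
s_p^2 = 32.445783 / 23 = 1.4106862
s_p = sqrt(1.4106862) = 1.1877

1.1877


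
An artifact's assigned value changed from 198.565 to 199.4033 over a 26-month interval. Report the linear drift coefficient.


rate = (v2 - v1) / months
= (199.4033 - 198.565) / 26
= 0.8383 / 26
= 0.0322

0.0322


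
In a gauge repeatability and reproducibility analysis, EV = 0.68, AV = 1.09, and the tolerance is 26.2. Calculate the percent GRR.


GRR = sqrt(EV^2 + AV^2) = sqrt(0.68^2 + 1.09^2) = 1.2847179
%GRR = GRR / tol * 100 = 1.2847179 / 26.2 * 100
%GRR = 4.9035

4.9035


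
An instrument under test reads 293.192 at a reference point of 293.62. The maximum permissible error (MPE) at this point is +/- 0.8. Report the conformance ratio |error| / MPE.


e = indication - reference = 293.192 - 293.62 = -0.4280
|e| = 0.4280
ratio = |e| / MPE = 0.4280 / 0.8
ratio = 0.5350

0.5350


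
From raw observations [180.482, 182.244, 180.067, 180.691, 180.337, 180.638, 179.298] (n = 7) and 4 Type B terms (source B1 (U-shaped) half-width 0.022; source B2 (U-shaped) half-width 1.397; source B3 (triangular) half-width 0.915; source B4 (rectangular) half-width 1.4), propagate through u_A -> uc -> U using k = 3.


mean = (180.482 + 182.244 + 180.067 + 180.691 + 180.337 + 180.638 + 179.298) / 7 = 180.5367143
s = sqrt(sum((x - mean)^2)/(n-1)) = 0.88945783
u_A = s / sqrt(n) = 0.88945783 / sqrt(7) = 0.33618346
u_B1 = 0.022 / sqrt(2) = 0.015556349
u_B2 = 1.397 / sqrt(2) = 0.98782817
u_B3 = 0.915 / sqrt(6) = 0.37354719
u_B4 = 1.4 / sqrt(3) = 0.80829038
uc = sqrt(0.33618346^2 + 0.015556349^2 + 0.98782817^2 + 0.37354719^2 + 0.80829038^2) = 1.371837
U = k * uc = 3 * 1.371837
U = 4.1155

4.1155


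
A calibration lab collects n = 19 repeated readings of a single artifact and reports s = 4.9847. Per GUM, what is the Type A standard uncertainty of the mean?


u_A = s / sqrt(n)
u_A = 4.9847 / sqrt(19)
u_A = 4.9847 / 4.3588989
u_A = 1.1436

1.1436


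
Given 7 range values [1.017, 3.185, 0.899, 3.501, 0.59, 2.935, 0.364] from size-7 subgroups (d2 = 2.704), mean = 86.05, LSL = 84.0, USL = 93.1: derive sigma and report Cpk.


R_bar = (1.017 + 3.185 + 0.899 + 3.501 + 0.59 + 2.935 + 0.364) / 7 = 1.7844286
sigma = R_bar / d2 = 1.7844286 / 2.704 = 0.65992182
Cp = (USL - LSL)/(6*sigma) = (93.1 - 84.0)/(6*0.65992182) = 2.2983
Cpu = (93.1 - 86.05)/(3*0.65992182) = 3.5610
Cpl = (86.05 - 84.0)/(3*0.65992182) = 1.0355
Cpk = min(Cpu, Cpl) = 1.0355

1.0355


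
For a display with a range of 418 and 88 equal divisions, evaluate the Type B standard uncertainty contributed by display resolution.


resolution = range / divisions
resolution = 418 / 88 = 4.75
u_res = resolution / (2*sqrt(3))
u_res = 4.75 / 3.4641016
u_res = 1.3712

1.3712


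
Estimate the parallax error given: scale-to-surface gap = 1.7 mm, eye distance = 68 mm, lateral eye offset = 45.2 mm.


error = h * offset / d
= 1.7 * 45.2 / 68
= 1.1300

1.1300


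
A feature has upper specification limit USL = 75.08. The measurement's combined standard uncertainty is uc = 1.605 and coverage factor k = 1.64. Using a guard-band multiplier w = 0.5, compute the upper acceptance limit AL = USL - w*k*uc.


U = k * uc = 1.64 * 1.605 = 2.6322
guard band g = w * U = 0.5 * 2.6322 = 1.3161
AL = USL - g = 75.08 - 1.3161
AL = 73.7639

73.7639


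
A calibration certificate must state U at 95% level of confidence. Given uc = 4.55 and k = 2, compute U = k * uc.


U = k * uc
U = 2 * 4.55
U = 9.1000

9.1000


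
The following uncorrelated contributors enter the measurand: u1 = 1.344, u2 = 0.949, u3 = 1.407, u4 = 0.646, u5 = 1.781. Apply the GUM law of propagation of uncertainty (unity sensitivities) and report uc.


uc = sqrt(1.344^2 + 0.949^2 + 1.407^2 + 0.646^2 + 1.781^2)
uc = sqrt(8.275863)
uc = 2.8768

2.8768


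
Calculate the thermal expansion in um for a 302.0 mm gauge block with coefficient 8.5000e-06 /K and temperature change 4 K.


dL = L * alpha * dT
= 302.0 * 8.5000e-06 * 4
= 0.0102680 mm
dL_um = 0.0102680 * 1000 = 10.2680 um

10.2680


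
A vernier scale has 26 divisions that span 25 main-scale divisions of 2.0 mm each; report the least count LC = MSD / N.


LC = MSD / n_div
= 2.0 / 26
= 0.0769

0.0769


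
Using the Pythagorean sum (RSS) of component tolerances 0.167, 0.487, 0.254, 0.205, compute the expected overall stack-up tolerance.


RSS = sqrt(0.167^2 + 0.487^2 + 0.254^2 + 0.205^2)
= sqrt(0.371599)
= 0.6096

0.6096


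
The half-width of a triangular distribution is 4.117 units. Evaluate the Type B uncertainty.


u_B = half_width / sqrt(6)
u_B = 4.117 / 2.4494897
u_B = 1.6808

1.6808


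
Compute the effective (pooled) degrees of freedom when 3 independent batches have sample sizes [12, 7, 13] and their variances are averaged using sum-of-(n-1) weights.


nu = sum_i (n_i - 1)
nu = ((12 - 1) + (7 - 1) + (13 - 1))
nu = 11 + 6 + 12
nu = 29

29


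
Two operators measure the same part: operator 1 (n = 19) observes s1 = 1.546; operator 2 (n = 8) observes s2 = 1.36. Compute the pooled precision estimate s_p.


s_p = sqrt(((n1-1)*s1^2 + (n2-1)*s2^2) / (n1+n2-2))
numerator = (19-1)*1.546^2 + (8-1)*1.36^2 = 43.022088 + 12.9472 = 55.969288
denominator = 19 + 8 - 2 = 25
s_p^2 = 55.969288 / 25 = 2.2387715
s_p = sqrt(2.2387715) = 1.4963

1.4963


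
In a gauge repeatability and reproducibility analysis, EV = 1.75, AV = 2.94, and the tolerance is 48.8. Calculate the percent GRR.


GRR = sqrt(EV^2 + AV^2) = sqrt(1.75^2 + 2.94^2) = 3.4214178
%GRR = GRR / tol * 100 = 3.4214178 / 48.8 * 100
%GRR = 7.0111

7.0111


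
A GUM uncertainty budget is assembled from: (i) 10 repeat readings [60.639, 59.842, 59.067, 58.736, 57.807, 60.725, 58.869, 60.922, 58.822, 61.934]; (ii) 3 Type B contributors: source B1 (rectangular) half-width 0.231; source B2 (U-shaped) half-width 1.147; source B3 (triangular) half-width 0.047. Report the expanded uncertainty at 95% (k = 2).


mean = (60.639 + 59.842 + 59.067 + 58.736 + 57.807 + 60.725 + 58.869 + 60.922 + 58.822 + 61.934) / 10 = 59.7363
s = sqrt(sum((x - mean)^2)/(n-1)) = 1.2822832
u_A = s / sqrt(n) = 1.2822832 / sqrt(10) = 0.40549355
u_B1 = 0.231 / sqrt(3) = 0.13336791
u_B2 = 1.147 / sqrt(2) = 0.81105148
u_B3 = 0.047 / sqrt(6) = 0.01918767
uc = sqrt(0.40549355^2 + 0.13336791^2 + 0.81105148^2 + 0.01918767^2) = 0.91672498
U = k * uc = 2 * 0.91672498
U = 1.8334

1.8334
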